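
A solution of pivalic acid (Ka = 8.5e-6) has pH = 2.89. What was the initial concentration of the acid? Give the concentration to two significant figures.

C₀ = 2.0 × 10^-1 M

[H+] = 10^(-2.89) = 1.29 × 10^-3 M = x
Ka = x²/(C₀ − x) ⇒ C₀ = x + x²/Ka
C₀ = 1.29 × 10^-3 + (1.29 × 10^-3)²/(8.5 × 10^-6) = 1.97 × 10^-1 M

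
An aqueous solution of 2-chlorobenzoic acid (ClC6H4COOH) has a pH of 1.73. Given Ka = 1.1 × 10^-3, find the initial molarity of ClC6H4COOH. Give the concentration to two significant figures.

[H+] = 10^(-1.73) = 1.86 × 10^-2 M = x
Ka = x²/(C₀ − x) ⇒ C₀ = x + x²/Ka
C₀ = 1.86 × 10^-2 + (1.86 × 10^-2)²/(1.1 × 10^-3) = 3.33 × 10^-1 M

C₀ = 3.3 × 10^-1 M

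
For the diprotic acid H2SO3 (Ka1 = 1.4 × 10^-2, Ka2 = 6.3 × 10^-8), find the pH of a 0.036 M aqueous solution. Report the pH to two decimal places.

pH = 1.78

Since Ka1 ≫ Ka2, the first ionization dominates [H+].
Ka1 = x²/(0.036 − x) = 1.4 × 10^-2
Solving the quadratic: x = (−Ka1 + √(Ka1² + 4·Ka1·C₀))/2 = 1.65 × 10^-2 M
pH = −log(1.65 × 10^-2) = 1.78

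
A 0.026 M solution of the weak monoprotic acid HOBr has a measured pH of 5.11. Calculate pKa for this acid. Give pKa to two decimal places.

pKa = 8.63

[H+] = 10^(-5.11) = 7.76 × 10^-6 M
At equilibrium [HA] = 0.026 − 7.76 × 10^-6 = 2.60 × 10^-2 M
Ka = [H+][A-]/[HA] = (7.76 × 10^-6)² / 2.60 × 10^-2 = 2.32 × 10^-9
pKa = -log(2.32 × 10^-9) = 8.63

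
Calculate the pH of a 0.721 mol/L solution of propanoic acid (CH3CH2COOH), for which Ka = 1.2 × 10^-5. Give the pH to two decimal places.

CH3CH2COOH ⇌ CH3CH2COO- + H+
Let x = [H+] at equilibrium. Ka = x²/(0.721 − x).
Assume x ≪ 0.721: x ≈ √(1.2 × 10^-5 × 0.721) = 2.94 × 10^-3 M
(x/C₀ = 0.41% < 5%, so the approximation holds.)
pH = −log[H+] = −log(2.94 × 10^-3) = 2.53

pH = 2.53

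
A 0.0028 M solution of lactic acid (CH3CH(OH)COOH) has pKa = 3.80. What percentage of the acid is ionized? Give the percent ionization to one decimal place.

CH3CH(OH)COOH ⇌ CH3CH(OH)COO- + H+; let x = [H+] at equilibrium.
Ka = 10^(−3.80) = 1.58 × 10^-4
Ka = x²/(C₀ − x); solving the quadratic gives x = 5.91 × 10^-4 M.
Fraction ionized = 5.91 × 10^-4 / 0.0028 = 0.2111 → 21.1%

21.1%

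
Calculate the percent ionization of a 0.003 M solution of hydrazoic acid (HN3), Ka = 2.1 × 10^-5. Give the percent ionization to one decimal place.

HN3 ⇌ N3- + H+; let x = [H+] at equilibrium.
Ka = x²/(C₀ − x); solving the quadratic gives x = 2.41 × 10^-4 M.
Fraction ionized = 2.41 × 10^-4 / 0.003 = 0.0803 → 8.0%

8.0%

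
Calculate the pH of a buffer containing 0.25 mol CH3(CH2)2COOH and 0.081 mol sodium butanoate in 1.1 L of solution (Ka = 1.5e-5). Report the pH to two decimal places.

pKa = −log(1.5 × 10^-5) = 4.824
Henderson–Hasselbalch: pH = pKa + log([CH3(CH2)2COO-]/[CH3(CH2)2COOH]) = 4.824 + log(0.081/0.25)
pH = 4.824 + (-0.489) = 4.33

pH = 4.33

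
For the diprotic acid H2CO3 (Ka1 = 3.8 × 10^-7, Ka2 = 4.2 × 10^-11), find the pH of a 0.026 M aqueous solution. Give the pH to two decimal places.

Since Ka1 ≫ Ka2, the first ionization dominates [H+].
Ka1 = x²/(0.026 − x) = 3.8 × 10^-7
x ≈ √(3.8 × 10^-7 × 0.026) = 9.94 × 10^-5 M
pH = −log(9.94 × 10^-5) = 4.00

pH = 4.00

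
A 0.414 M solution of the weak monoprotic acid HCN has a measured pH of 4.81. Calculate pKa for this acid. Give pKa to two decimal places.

[H+] = 10^(-4.81) = 1.55 × 10^-5 M
At equilibrium [HA] = 0.414 − 1.55 × 10^-5 = 4.14 × 10^-1 M
Ka = [H+][A-]/[HA] = (1.55 × 10^-5)² / 4.14 × 10^-1 = 5.80 × 10^-10
pKa = -log(5.80 × 10^-10) = 9.24

pKa = 9.24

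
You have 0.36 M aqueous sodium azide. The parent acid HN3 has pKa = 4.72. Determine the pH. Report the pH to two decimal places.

N3- is the conjugate base of the weak acid HN3.
Ka = 10^(−4.72) = 1.91 × 10^-5
Kb = Kw/Ka = 1.0×10^-14 / 1.91 × 10^-5 = 5.24 × 10^-10
Let x = [OH-] at equilibrium. Kb = x²/(0.36 − x).
Assume x ≪ 0.36: x ≈ √(5.24 × 10^-10 × 0.36) = 1.37 × 10^-5 M
pOH = −log(1.37 × 10^-5) = 4.86; pH = 14.00 − 4.86 = 9.14

pH = 9.14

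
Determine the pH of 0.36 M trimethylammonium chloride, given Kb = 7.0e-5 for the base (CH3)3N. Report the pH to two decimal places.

pH = 5.14

(CH3)3NH+ is the conjugate acid of the weak base (CH3)3N.
Ka = Kw/Kb = 1.0×10^-14 / 7.0 × 10^-5 = 1.43 × 10^-10
Let x = [H+] at equilibrium. Ka = x²/(0.36 − x).
Assume x ≪ 0.36: x ≈ √(1.43 × 10^-10 × 0.36) = 7.17 × 10^-6 M
(x/C₀ = 0.002% < 5%, so the approximation holds.)
pH = −log[H+] = −log(7.17 × 10^-6) = 5.14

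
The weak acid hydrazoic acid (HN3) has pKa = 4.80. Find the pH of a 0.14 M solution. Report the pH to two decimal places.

HN3 ⇌ N3- + H+
Ka = 10^(−4.80) = 1.58 × 10^-5
Ka = [H+]²/(0.14 − [H+]) = 1.58 × 10^-5
Since Ka ≪ C₀, [H+] ≈ √(Ka·C₀) = 1.49 × 10^-3 M.
([H+]/C₀ = 1.1% < 5%, so the approximation holds.)
pH = −log(1.49 × 10^-3) = 2.83

pH = 2.83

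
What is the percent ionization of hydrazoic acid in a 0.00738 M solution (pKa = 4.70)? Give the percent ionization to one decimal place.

HN3 ⇌ N3- + H+; let x = [H+] at equilibrium.
Ka = 10^(−4.70) = 2.00 × 10^-5
Solve x² + 2e-05x − 1.48e-07 = 0 → x = 3.74 × 10^-4 M
% ionization = x/C₀ × 100% = 3.74 × 10^-4/0.00738 × 100% = 5.1%

5.1%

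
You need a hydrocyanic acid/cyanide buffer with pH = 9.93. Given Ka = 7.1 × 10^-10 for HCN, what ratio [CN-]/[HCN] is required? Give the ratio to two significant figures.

ratio = 6.0

pKa = -log(7.1 × 10^-10) = 9.149
pH = pKa + log(r) ⇒ log(r) = 9.93 − 9.149 = +0.781
r = [CN-]/[HCN] = 10^(+0.781) = 6.04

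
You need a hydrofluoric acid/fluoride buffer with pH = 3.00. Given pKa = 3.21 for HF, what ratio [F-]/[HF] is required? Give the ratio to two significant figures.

pH = pKa + log(r) ⇒ log(r) = 3.00 − 3.21 = -0.21
r = [F-]/[HF] = 10^(-0.21) = 0.617

ratio = 0.62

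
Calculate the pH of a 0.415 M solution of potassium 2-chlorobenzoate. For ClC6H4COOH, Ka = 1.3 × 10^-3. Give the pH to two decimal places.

ClC6H4COO- is the conjugate base of the weak acid ClC6H4COOH.
Kb = Kw/Ka = 1.0×10^-14 / 1.3 × 10^-3 = 7.69 × 10^-12
Kb = x²/(0.415 − x) = 7.69 × 10^-12
Assume x ≪ 0.415: x ≈ √(7.69 × 10^-12 × 0.415) = 1.79 × 10^-6 M
(x/C₀ = 0.00043% < 5%, so the approximation holds.)
pOH = 5.75, so pH = 14.00 − pOH = 8.25

pH = 8.25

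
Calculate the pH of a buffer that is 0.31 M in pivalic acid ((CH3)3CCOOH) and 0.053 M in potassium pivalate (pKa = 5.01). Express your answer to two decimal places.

pH = 4.24

Henderson–Hasselbalch: pH = pKa + log([(CH3)3CCOO-]/[(CH3)3CCOOH]) = 5.01 + log(0.053/0.31)
pH = 5.01 + (-0.767) = 4.24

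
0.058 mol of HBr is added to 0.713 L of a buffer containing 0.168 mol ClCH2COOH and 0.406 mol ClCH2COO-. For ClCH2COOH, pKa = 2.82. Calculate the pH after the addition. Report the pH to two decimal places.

pH = 3.01

Added H+ converts ClCH2COO- to ClCH2COOH: ClCH2COOH → 0.226 mol, ClCH2COO- → 0.348 mol.
pH = pKa + log([A⁻]/[HA]) = 2.82 + log(0.348/0.226) = 2.82 +0.187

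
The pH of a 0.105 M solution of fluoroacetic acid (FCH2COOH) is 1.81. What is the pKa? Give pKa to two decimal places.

pKa = 2.57

[H+] = 10^(-1.81) = 1.55 × 10^-2 M
At equilibrium [HA] = 0.105 − 1.55 × 10^-2 = 8.95 × 10^-2 M
Ka = [H+][A-]/[HA] = (1.55 × 10^-2)² / 8.95 × 10^-2 = 2.68 × 10^-3
pKa = -log(2.68 × 10^-3) = 2.57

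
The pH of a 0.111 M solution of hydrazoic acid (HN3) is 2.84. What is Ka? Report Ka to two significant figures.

Ka = 1.9 × 10^-5

[H+] = 10^(-2.84) = 1.45 × 10^-3 M
At equilibrium [HA] = 0.111 − 1.45 × 10^-3 = 1.10 × 10^-1 M
Ka = [H+][A-]/[HA] = (1.45 × 10^-3)² / 1.10 × 10^-1 = 1.9 × 10^-5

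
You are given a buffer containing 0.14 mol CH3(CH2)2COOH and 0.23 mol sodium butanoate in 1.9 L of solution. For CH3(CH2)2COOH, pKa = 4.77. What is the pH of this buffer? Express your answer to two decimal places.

pH = 4.99

Using pH = pKa + log([base]/[acid]) with [base]/[acid] = 0.23/0.14:
pH = 4.77 + (+0.216) = 4.99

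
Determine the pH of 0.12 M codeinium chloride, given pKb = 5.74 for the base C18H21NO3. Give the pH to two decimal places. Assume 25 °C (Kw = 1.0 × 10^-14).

pH = 4.59

C18H22NO3+ is the conjugate acid of the weak base C18H21NO3.
Kb = 10^(−5.74) = 1.82 × 10^-6
Ka = Kw/Kb = 1.0×10^-14 / 1.82 × 10^-6 = 5.49 × 10^-9
Ka = [H+]²/(0.12 − [H+]) = 5.49 × 10^-9
Neglecting [H+] in the denominator: [H+] = √(5.49 × 10^-9 × 0.12) = 2.57 × 10^-5 M
pH = −log[H+] = −log(2.57 × 10^-5) = 4.59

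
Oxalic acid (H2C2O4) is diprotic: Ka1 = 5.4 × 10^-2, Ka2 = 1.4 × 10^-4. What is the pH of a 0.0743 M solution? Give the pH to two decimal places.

pH = 1.38

Ka1 ≫ Ka2, so treat the first dissociation as the only significant source of H+.
Ka1 = x²/(0.0743 − x) = 5.4 × 10^-2
Solving the quadratic: x = (−Ka1 + √(Ka1² + 4·Ka1·C₀))/2 = 4.19 × 10^-2 M
pH = −log(4.19 × 10^-2) = 1.38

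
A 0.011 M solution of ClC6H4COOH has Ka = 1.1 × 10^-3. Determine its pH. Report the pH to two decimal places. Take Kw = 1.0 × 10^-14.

pH = 2.53

ClC6H4COOH ⇌ ClC6H4COO- + H+
Ka = [H+]²/(0.011 − [H+]) = 1.1 × 10^-3
The 5% rule fails; solving [H+]² + Ka·[H+] − Ka·C₀ = 0 exactly:
[H+] = (−Ka + √(Ka² + 4·Ka·C₀))/2 = 2.97 × 10^-3 M
pH = −log(2.97 × 10^-3) = 2.53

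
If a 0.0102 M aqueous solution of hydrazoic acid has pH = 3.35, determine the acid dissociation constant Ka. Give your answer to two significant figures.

[H+] = 10^(-3.35) = 4.47 × 10^-4 M
At equilibrium [HA] = 0.0102 − 4.47 × 10^-4 = 9.75 × 10^-3 M
Ka = [H+][A-]/[HA] = (4.47 × 10^-4)² / 9.75 × 10^-3 = 2.0 × 10^-5

Ka = 2.0 × 10^-5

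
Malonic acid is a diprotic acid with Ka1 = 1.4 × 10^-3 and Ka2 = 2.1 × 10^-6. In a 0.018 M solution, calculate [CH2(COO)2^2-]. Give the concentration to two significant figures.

2.1 × 10^-6 M

First ionization gives [H+] ≈ [CH2(COOH)COO-] = 4.37 × 10^-3 M.
Second step: Ka2 = [H+][CH2(COO)2^2-]/[CH2(COOH)COO-] ≈ [CH2(COO)2^2-] (since [H+] ≈ [CH2(COOH)COO-]).
So [CH2(COO)2^2-] ≈ Ka2.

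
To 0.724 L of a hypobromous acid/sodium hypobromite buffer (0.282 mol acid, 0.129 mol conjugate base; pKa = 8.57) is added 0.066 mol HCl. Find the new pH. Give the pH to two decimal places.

After neutralization: n(HOBr) = 0.348 mol, n(OBr-) = 0.063 mol.
Henderson–Hasselbalch with mole ratio 0.063/0.348: pH = 8.57 + (-0.742)

pH = 7.83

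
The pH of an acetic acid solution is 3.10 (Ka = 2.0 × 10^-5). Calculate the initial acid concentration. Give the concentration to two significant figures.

C₀ = 3.2 × 10^-2 M

[H+] = 10^(-3.10) = 7.94 × 10^-4 M = x
Ka = x²/(C₀ − x) ⇒ C₀ = x + x²/Ka
C₀ = 7.94 × 10^-4 + (7.94 × 10^-4)²/(2.0 × 10^-5) = 3.23 × 10^-2 M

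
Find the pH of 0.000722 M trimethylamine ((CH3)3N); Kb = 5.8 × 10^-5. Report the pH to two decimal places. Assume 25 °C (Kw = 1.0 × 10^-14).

(CH3)3N + H2O ⇌ (CH3)3NH+ + OH-
Kb = x²/(0.000722 − x) = 5.8 × 10^-5
Here C₀/Kb ≈ 12.4, so the small-x approximation fails. Use the quadratic:
x = [−5.8e-05 + √(5.8e-05² + 1.68e-07)]/2 = 1.78 × 10^-4 M
pOH = 3.75, so pH = 14.00 − pOH = 10.25

pH = 10.25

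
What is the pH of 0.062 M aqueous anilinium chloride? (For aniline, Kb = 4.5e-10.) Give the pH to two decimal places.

pH = 2.93

C6H5NH3+ is the conjugate acid of the weak base C6H5NH2.
Ka = Kw/Kb = 1.0×10^-14 / 4.5 × 10^-10 = 2.22 × 10^-5
Let x = [H+] at equilibrium. Ka = x²/(0.062 − x).
Neglecting x in the denominator: x = √(2.22 × 10^-5 × 0.062) = 1.17 × 10^-3 M
pH = −log(1.17 × 10^-3) = 2.93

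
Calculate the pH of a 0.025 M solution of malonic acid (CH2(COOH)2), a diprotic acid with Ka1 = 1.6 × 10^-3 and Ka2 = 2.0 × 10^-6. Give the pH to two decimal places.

Ka1 ≫ Ka2, so treat the first dissociation as the only significant source of H+.
Ka1 = x²/(0.025 − x) = 1.6 × 10^-3
Solving the quadratic: x = (−Ka1 + √(Ka1² + 4·Ka1·C₀))/2 = 5.57 × 10^-3 M
pH = −log(5.57 × 10^-3) = 2.25

pH = 2.25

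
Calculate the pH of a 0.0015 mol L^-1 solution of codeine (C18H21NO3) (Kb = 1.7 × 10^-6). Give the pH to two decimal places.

pH = 9.70

C18H21NO3 + H2O ⇌ C18H22NO3+ + OH-
Kb = x²/(0.0015 − x) = 1.7 × 10^-6
Since Kb ≪ C₀, x ≈ √(Kb·C₀) = 5.05 × 10^-5 M.
pOH = 4.30, so pH = 14.00 − pOH = 9.70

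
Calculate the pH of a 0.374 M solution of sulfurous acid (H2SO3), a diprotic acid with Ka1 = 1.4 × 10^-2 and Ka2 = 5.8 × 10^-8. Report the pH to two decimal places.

pH = 1.18

Ka1 ≫ Ka2, so treat the first dissociation as the only significant source of H+.
Ka1 = x²/(0.374 − x) = 1.4 × 10^-2
Solving the quadratic: x = (−Ka1 + √(Ka1² + 4·Ka1·C₀))/2 = 6.57 × 10^-2 M
pH = −log(6.57 × 10^-2) = 1.18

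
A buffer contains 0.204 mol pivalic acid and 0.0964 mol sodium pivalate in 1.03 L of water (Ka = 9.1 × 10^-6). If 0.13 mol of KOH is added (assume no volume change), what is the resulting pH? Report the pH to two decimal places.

OH- converts (CH3)3CCOOH to (CH3)3CCOO-: (CH3)3CCOOH → 0.074 mol, (CH3)3CCOO- → 0.226 mol.
pKa = −log(9.1 × 10^-6) = 5.041
pH = pKa + log([A⁻]/[HA]) = 5.041 + log(0.226/0.074) = 5.041 +0.485

pH = 5.53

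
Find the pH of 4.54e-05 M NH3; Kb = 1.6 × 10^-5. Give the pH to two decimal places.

NH3 + H2O ⇌ NH4+ + OH-
From the ICE table, Kb = x²/(4.54e-05 − x) = 1.6 × 10^-5.
The 5% rule fails; solving x² + Kb·x − Kb·C₀ = 0 exactly:
x = [−1.6e-05 + √(1.6e-05² + 2.91e-09)]/2 = 2.01 × 10^-5 M
pOH = −log(2.01 × 10^-5) = 4.70; pH = 14.00 − 4.70 = 9.30

pH = 9.30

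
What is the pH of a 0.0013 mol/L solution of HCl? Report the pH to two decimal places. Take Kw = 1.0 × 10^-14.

HCl is a strong acid and dissociates completely, so [H+] = 0.0013 M.
pH = -log(0.0013) = 2.89

pH = 2.89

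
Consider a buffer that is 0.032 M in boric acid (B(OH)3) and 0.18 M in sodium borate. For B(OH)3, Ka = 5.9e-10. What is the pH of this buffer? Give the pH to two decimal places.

pKa = −log(5.9 × 10^-10) = 9.229
Henderson–Hasselbalch: pH = pKa + log([B(OH)4-]/[B(OH)3]) = 9.229 + log(0.18/0.032)
pH = 9.229 + (+0.750) = 9.98

pH = 9.98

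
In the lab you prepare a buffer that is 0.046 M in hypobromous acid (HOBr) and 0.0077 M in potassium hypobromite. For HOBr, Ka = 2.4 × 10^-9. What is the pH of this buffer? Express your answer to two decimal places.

pH = 7.84

pKa = −log(2.4 × 10^-9) = 8.620
Using pH = pKa + log([base]/[acid]) with [base]/[acid] = 0.0077/0.046:
pH = 8.620 + (-0.776) = 7.84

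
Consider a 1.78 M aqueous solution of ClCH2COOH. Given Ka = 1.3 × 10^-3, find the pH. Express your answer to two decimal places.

ClCH2COOH ⇌ ClCH2COO- + H+
From the ICE table, Ka = [H+]²/(1.78 − [H+]) = 1.3 × 10^-3.
Assume [H+] ≪ 1.78: [H+] ≈ √(1.3 × 10^-3 × 1.78) = 4.81 × 10^-2 M
Check: 2.7% ionized — well under 5%, approximation valid.
pH = −log[H+] = −log(4.81 × 10^-2) = 1.32

pH = 1.32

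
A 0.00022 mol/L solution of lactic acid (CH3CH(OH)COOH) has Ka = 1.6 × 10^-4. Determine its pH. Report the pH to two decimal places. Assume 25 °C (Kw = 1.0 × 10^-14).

CH3CH(OH)COOH ⇌ CH3CH(OH)COO- + H+
From the ICE table, Ka = [H+]²/(0.00022 − [H+]) = 1.6 × 10^-4.
[H+] is not negligible relative to C₀; solve [H+]² + 0.00016·[H+] − 3.52e-08 = 0.
[H+] = [−0.00016 + √(0.00016² + 1.41e-07)]/2 = 1.24 × 10^-4 M
pH = −log[H+] = −log(1.24 × 10^-4) = 3.91

pH = 3.91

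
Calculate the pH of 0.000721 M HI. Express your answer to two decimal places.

pH = 3.14

HI is a strong acid and dissociates completely, so [H+] = 0.000721 M.
pH = -log(0.000721) = 3.14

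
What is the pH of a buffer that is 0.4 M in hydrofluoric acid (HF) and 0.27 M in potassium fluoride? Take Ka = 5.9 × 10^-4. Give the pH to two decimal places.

pH = 3.06

pKa = −log(5.9 × 10^-4) = 3.229
pH = pKa + log([A⁻]/[HA]) = 3.229 + log(0.27/0.4)
pH = 3.229 + (-0.171) = 3.06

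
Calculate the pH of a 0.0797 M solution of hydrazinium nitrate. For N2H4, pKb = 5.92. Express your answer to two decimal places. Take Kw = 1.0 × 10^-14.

N2H5+ is the conjugate acid of the weak base N2H4.
Kb = 10^(−5.92) = 1.20 × 10^-6
Ka = Kw/Kb = 1.0×10^-14 / 1.20 × 10^-6 = 8.33 × 10^-9
Let x = [H+] at equilibrium. Ka = x²/(0.0797 − x).
Neglecting x in the denominator: x = √(8.33 × 10^-9 × 0.0797) = 2.58 × 10^-5 M
Check: 0.032% ionized — well under 5%, approximation valid.
pH = −log[H+] = −log(2.58 × 10^-5) = 4.59

pH = 4.59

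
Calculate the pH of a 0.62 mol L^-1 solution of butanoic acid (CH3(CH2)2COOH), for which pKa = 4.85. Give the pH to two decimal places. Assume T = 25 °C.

pH = 2.53

CH3(CH2)2COOH ⇌ CH3(CH2)2COO- + H+
Ka = 10^(−4.85) = 1.41 × 10^-5
Let x = [H+] at equilibrium. Ka = x²/(0.62 − x).
Neglecting x in the denominator: x = √(1.41 × 10^-5 × 0.62) = 2.96 × 10^-3 M
(x/C₀ = 0.48% < 5%, so the approximation holds.)
pH = −log[H+] = −log(2.96 × 10^-3) = 2.53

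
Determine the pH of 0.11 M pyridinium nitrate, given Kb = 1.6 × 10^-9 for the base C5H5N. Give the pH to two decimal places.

pH = 3.08

C5H5NH+ is the conjugate acid of the weak base C5H5N.
Ka = Kw/Kb = 1.0×10^-14 / 1.6 × 10^-9 = 6.25 × 10^-6
Ka = [H+]²/(0.11 − [H+]) = 6.25 × 10^-6
Assume [H+] ≪ 0.11: [H+] ≈ √(6.25 × 10^-6 × 0.11) = 8.29 × 10^-4 M
pH = −log(8.29 × 10^-4) = 3.08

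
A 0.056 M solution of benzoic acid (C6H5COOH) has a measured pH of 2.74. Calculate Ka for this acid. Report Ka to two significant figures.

Ka = 6.1 × 10^-5

[H+] = 10^(-2.74) = 1.82 × 10^-3 M
At equilibrium [HA] = 0.056 − 1.82 × 10^-3 = 5.42 × 10^-2 M
Ka = [H+][A-]/[HA] = (1.82 × 10^-3)² / 5.42 × 10^-2 = 6.1 × 10^-5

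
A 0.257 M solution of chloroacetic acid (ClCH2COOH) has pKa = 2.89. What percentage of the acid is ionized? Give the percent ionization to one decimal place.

6.8%

ClCH2COOH ⇌ ClCH2COO- + H+; let x = [H+] at equilibrium.
Ka = 10^(−2.89) = 1.29 × 10^-3
Ka = x²/(C₀ − x); solving the quadratic gives x = 1.76 × 10^-2 M.
Fraction ionized = 1.76 × 10^-2 / 0.257 = 0.0685 → 6.8%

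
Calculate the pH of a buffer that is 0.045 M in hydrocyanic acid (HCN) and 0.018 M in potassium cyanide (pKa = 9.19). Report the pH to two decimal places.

Henderson–Hasselbalch: pH = pKa + log([CN-]/[HCN]) = 9.19 + log(0.018/0.045)
pH = 9.19 + (-0.398) = 8.79

pH = 8.79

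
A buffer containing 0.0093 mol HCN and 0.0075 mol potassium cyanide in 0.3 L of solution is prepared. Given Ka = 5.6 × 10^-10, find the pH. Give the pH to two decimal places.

pKa = −log(5.6 × 10^-10) = 9.252
Using pH = pKa + log([base]/[acid]) with [base]/[acid] = 0.0075/0.0093:
pH = 9.252 + (-0.093) = 9.16

pH = 9.16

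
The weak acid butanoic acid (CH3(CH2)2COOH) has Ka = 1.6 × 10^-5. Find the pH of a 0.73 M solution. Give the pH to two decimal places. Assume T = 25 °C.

pH = 2.47

CH3(CH2)2COOH ⇌ CH3(CH2)2COO- + H+
From the ICE table, Ka = [H+]²/(0.73 − [H+]) = 1.6 × 10^-5.
Assume [H+] ≪ 0.73: [H+] ≈ √(1.6 × 10^-5 × 0.73) = 3.42 × 10^-3 M
([H+]/C₀ = 0.47% < 5%, so the approximation holds.)
pH = −log[H+] = −log(3.42 × 10^-3) = 2.47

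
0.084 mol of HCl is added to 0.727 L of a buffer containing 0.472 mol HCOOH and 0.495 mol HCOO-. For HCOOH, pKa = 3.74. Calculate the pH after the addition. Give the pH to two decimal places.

Added H+ converts HCOO- to HCOOH: HCOOH → 0.556 mol, HCOO- → 0.411 mol.
Henderson–Hasselbalch with mole ratio 0.411/0.556: pH = 3.74 + (-0.131)

pH = 3.61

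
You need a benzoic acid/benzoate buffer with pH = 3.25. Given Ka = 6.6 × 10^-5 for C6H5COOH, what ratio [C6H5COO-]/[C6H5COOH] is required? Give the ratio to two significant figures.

pKa = -log(6.6 × 10^-5) = 4.180
pH = pKa + log(r) ⇒ log(r) = 3.25 − 4.180 = -0.930
r = [C6H5COO-]/[C6H5COOH] = 10^(-0.930) = 0.117

ratio = 0.12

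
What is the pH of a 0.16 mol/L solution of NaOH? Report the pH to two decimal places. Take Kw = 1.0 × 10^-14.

pH = 13.20

NaOH is a strong base; [OH-] = 0.16 M.
pOH = -log(0.16) = 0.80
pH = 14.00 - 0.80 = 13.20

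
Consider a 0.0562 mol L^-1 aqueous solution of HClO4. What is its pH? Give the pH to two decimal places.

pH = 1.25

HClO4 is a strong acid and dissociates completely, so [H+] = 0.0562 M.
pH = -log(0.0562) = 1.25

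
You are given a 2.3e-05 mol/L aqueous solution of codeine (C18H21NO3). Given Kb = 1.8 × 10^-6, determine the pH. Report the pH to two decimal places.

C18H21NO3 + H2O ⇌ C18H22NO3+ + OH-
Kb = x²/(2.3e-05 − x) = 1.8 × 10^-6
x is not negligible relative to C₀; solve x² + 1.8e-06·x − 4.14e-11 = 0.
x = (−Kb + √(Kb² + 4·Kb·C₀))/2 = 5.60 × 10^-6 M
pOH = 5.25, so pH = 14.00 − pOH = 8.75

pH = 8.75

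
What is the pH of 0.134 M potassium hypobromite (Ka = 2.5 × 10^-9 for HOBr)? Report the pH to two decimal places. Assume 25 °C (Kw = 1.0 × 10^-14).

pH = 10.86

OBr- is the conjugate base of the weak acid HOBr.
Kb = Kw/Ka = 1.0×10^-14 / 2.5 × 10^-9 = 4.00 × 10^-6
Kb = x²/(0.134 − x) = 4.00 × 10^-6
Assume x ≪ 0.134: x ≈ √(4.00 × 10^-6 × 0.134) = 7.32 × 10^-4 M
pOH = −log(7.32 × 10^-4) = 3.14; pH = 14.00 − 3.14 = 10.86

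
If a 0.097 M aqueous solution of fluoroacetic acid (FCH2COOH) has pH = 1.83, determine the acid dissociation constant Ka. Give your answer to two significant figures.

[H+] = 10^(-1.83) = 1.48 × 10^-2 M
At equilibrium [HA] = 0.097 − 1.48 × 10^-2 = 8.22 × 10^-2 M
Ka = [H+][A-]/[HA] = (1.48 × 10^-2)² / 8.22 × 10^-2 = 2.7 × 10^-3

Ka = 2.7 × 10^-3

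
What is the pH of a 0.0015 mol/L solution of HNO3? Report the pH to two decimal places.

HNO3 is a strong acid and dissociates completely, so [H+] = 0.0015 M.
pH = -log(0.0015) = 2.82

pH = 2.82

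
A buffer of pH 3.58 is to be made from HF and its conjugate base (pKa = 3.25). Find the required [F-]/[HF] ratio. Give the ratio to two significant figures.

pH = pKa + log(r) ⇒ log(r) = 3.58 − 3.25 = +0.33
r = [F-]/[HF] = 10^(+0.33) = 2.14

ratio = 2.1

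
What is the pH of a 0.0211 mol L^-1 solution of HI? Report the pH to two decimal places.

HI is a strong acid and dissociates completely, so [H+] = 0.0211 M.
pH = -log(0.0211) = 1.68

pH = 1.68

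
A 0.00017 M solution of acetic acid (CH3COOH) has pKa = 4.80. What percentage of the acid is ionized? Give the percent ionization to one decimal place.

CH3COOH ⇌ CH3COO- + H+; let x = [H+] at equilibrium.
Ka = 10^(−4.80) = 1.58 × 10^-5
Ka = x²/(C₀ − x); solving the quadratic gives x = 4.45 × 10^-5 M.
Fraction ionized = 4.45 × 10^-5 / 0.00017 = 0.2618 → 26.2%

26.2%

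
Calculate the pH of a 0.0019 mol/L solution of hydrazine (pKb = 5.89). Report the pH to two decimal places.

N2H4 + H2O ⇌ N2H5+ + OH-
Kb = 10^(−5.89) = 1.29 × 10^-6
Kb = [OH-]²/(0.0019 − [OH-]) = 1.29 × 10^-6
Assume [OH-] ≪ 0.0019: [OH-] ≈ √(1.29 × 10^-6 × 0.0019) = 4.95 × 10^-5 M
([OH-]/C₀ = 2.6% < 5%, so the approximation holds.)
pOH = 4.31, so pH = 14.00 − pOH = 9.69

pH = 9.69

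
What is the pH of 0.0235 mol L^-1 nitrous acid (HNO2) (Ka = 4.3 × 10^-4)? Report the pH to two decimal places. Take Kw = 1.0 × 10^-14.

pH = 2.53

HNO2 ⇌ NO2- + H+
Ka = [H+]²/(0.0235 − [H+]) = 4.3 × 10^-4
Here C₀/Ka ≈ 54.7, so the small-[H+] approximation fails. Use the quadratic:
[H+] = [−0.00043 + √(0.00043² + 4.04e-05)]/2 = 2.97 × 10^-3 M
pH = −log[H+] = −log(2.97 × 10^-3) = 2.53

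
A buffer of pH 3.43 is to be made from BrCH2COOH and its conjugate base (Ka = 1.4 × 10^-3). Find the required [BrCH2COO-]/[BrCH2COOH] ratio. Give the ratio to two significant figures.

pKa = -log(1.4 × 10^-3) = 2.854
pH = pKa + log(r) ⇒ log(r) = 3.43 − 2.854 = +0.576
r = [BrCH2COO-]/[BrCH2COOH] = 10^(+0.576) = 3.77

ratio = 3.8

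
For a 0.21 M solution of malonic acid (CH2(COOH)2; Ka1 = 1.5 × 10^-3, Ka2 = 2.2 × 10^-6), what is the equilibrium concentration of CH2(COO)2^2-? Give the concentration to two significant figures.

First ionization gives [H+] ≈ [CH2(COOH)COO-] = 1.70 × 10^-2 M.
Second step: Ka2 = [H+][CH2(COO)2^2-]/[CH2(COOH)COO-] ≈ [CH2(COO)2^2-] (since [H+] ≈ [CH2(COOH)COO-]).
So [CH2(COO)2^2-] ≈ Ka2.

2.2 × 10^-6 M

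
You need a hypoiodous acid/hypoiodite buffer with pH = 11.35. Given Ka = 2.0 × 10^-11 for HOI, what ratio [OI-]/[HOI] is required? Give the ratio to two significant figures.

pKa = -log(2.0 × 10^-11) = 10.699
pH = pKa + log(r) ⇒ log(r) = 11.35 − 10.699 = +0.651
r = [OI-]/[HOI] = 10^(+0.651) = 4.48

ratio = 4.5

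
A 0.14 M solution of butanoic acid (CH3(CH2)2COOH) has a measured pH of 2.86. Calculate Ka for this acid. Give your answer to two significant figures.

Ka = 1.4 × 10^-5

[H+] = 10^(-2.86) = 1.38 × 10^-3 M
At equilibrium [HA] = 0.14 − 1.38 × 10^-3 = 1.39 × 10^-1 M
Ka = [H+][A-]/[HA] = (1.38 × 10^-3)² / 1.39 × 10^-1 = 1.4 × 10^-5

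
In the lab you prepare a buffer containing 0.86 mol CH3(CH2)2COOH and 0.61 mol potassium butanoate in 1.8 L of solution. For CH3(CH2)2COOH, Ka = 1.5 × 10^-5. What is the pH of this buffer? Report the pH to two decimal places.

pH = 4.67

pKa = −log(1.5 × 10^-5) = 4.824
Using pH = pKa + log([base]/[acid]) with [base]/[acid] = 0.61/0.86:
pH = 4.824 + (-0.149) = 4.67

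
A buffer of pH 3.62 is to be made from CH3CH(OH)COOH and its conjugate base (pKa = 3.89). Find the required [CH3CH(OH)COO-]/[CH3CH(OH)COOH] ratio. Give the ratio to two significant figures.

ratio = 0.54

pH = pKa + log(r) ⇒ log(r) = 3.62 − 3.89 = -0.27
r = [CH3CH(OH)COO-]/[CH3CH(OH)COOH] = 10^(-0.27) = 0.537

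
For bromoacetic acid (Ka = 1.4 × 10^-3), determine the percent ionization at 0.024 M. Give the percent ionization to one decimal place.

21.4%

BrCH2COOH ⇌ BrCH2COO- + H+; let x = [H+] at equilibrium.
Solve x² + 0.0014x − 3.36e-05 = 0 → x = 5.14 × 10^-3 M
% ionization = x/C₀ × 100% = 5.14 × 10^-3/0.024 × 100% = 21.4%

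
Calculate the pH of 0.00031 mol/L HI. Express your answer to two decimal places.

HI is a strong acid and dissociates completely, so [H+] = 0.00031 M.
pH = -log(0.00031) = 3.51

pH = 3.51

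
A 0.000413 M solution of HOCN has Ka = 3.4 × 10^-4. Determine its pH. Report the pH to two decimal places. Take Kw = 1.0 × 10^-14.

pH = 3.62

HOCN ⇌ OCN- + H+
Ka = [H+]²/(0.000413 − [H+]) = 3.4 × 10^-4
Here C₀/Ka ≈ 1.21, so the small-[H+] approximation fails. Use the quadratic:
[H+] = (−Ka + √(Ka² + 4·Ka·C₀))/2 = 2.41 × 10^-4 M
pH = −log(2.41 × 10^-4) = 3.62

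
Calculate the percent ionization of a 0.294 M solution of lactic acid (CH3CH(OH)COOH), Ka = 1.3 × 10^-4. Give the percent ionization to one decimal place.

2.1%

CH3CH(OH)COOH ⇌ CH3CH(OH)COO- + H+; let x = [H+] at equilibrium.
x ≈ √(Ka·C₀) = √(1.3 × 10^-4 × 0.294) = 6.18 × 10^-3 M
Fraction ionized = 6.18 × 10^-3 / 0.294 = 0.0210 → 2.1%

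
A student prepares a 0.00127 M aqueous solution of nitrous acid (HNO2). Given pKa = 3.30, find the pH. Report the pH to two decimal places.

pH = 3.23

HNO2 ⇌ NO2- + H+
Ka = 10^(−3.30) = 5.01 × 10^-4
Ka = [H+]²/(0.00127 − [H+]) = 5.01 × 10^-4
[H+] is not negligible relative to C₀; solve [H+]² + 0.000501·[H+] − 6.36e-07 = 0.
[H+] = (−Ka + √(Ka² + 4·Ka·C₀))/2 = 5.86 × 10^-4 M
pH = −log(5.86 × 10^-4) = 3.23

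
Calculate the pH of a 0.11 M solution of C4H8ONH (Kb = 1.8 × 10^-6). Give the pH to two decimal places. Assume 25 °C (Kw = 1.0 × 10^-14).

pH = 10.65

C4H8ONH + H2O ⇌ C4H8ONH2+ + OH-
Kb = [OH-]²/(0.11 − [OH-]) = 1.8 × 10^-6
Neglecting [OH-] in the denominator: [OH-] = √(1.8 × 10^-6 × 0.11) = 4.45 × 10^-4 M
pOH = −log(4.45 × 10^-4) = 3.35; pH = 14.00 − 3.35 = 10.65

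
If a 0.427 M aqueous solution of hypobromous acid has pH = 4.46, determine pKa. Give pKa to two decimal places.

[H+] = 10^(-4.46) = 3.47 × 10^-5 M
At equilibrium [HA] = 0.427 − 3.47 × 10^-5 = 4.27 × 10^-1 M
Ka = [H+][A-]/[HA] = (3.47 × 10^-5)² / 4.27 × 10^-1 = 2.82 × 10^-9
pKa = -log(2.82 × 10^-9) = 8.55

pKa = 8.55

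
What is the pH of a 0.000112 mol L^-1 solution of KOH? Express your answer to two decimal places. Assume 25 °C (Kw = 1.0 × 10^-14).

pH = 10.05

KOH is a strong base; [OH-] = 0.000112 M.
pOH = -log(0.000112) = 3.95
pH = 14.00 - 3.95 = 10.05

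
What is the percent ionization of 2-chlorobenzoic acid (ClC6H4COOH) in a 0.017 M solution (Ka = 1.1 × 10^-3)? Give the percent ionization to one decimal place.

22.4%

ClC6H4COOH ⇌ ClC6H4COO- + H+; let x = [H+] at equilibrium.
Solve x² + 0.0011x − 1.87e-05 = 0 → x = 3.81 × 10^-3 M
% ionization = x/C₀ × 100% = 3.81 × 10^-3/0.017 × 100% = 22.4%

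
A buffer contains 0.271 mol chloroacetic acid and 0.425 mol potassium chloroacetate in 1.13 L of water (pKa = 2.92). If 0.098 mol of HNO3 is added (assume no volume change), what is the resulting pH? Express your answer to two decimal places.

Added H+ converts ClCH2COO- to ClCH2COOH: ClCH2COOH → 0.369 mol, ClCH2COO- → 0.327 mol.
pH = pKa + log([A⁻]/[HA]) = 2.92 + log(0.327/0.369) = 2.92 -0.052

pH = 2.87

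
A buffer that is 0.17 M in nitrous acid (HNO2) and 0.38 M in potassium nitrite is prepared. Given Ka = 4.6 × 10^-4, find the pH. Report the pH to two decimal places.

pKa = −log(4.6 × 10^-4) = 3.337
Henderson–Hasselbalch: pH = pKa + log([NO2-]/[HNO2]) = 3.337 + log(0.38/0.17)
pH = 3.337 + (+0.349) = 3.69

pH = 3.69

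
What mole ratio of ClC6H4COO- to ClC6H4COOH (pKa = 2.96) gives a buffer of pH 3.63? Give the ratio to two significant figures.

ratio = 4.7

pH = pKa + log(r) ⇒ log(r) = 3.63 − 2.96 = +0.67
r = [ClC6H4COO-]/[ClC6H4COOH] = 10^(+0.67) = 4.68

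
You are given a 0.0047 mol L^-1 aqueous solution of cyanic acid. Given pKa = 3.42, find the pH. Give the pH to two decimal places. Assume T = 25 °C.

pH = 2.94

HOCN ⇌ OCN- + H+
Ka = 10^(−3.42) = 3.80 × 10^-4
From the ICE table, Ka = [H+]²/(0.0047 − [H+]) = 3.80 × 10^-4.
The 5% rule fails; solving [H+]² + Ka·[H+] − Ka·C₀ = 0 exactly:
[H+] = [−0.00038 + √(0.00038² + 7.14e-06)]/2 = 1.16 × 10^-3 M
pH = −log[H+] = −log(1.16 × 10^-3) = 2.94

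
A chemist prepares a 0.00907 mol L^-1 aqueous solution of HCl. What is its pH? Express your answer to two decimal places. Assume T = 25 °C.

pH = 2.04

HCl is a strong acid and dissociates completely, so [H+] = 0.00907 M.
pH = -log(0.00907) = 2.04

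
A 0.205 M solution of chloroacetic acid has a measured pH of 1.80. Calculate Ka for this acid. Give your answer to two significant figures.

Ka = 1.3 × 10^-3

[H+] = 10^(-1.80) = 1.58 × 10^-2 M
At equilibrium [HA] = 0.205 − 1.58 × 10^-2 = 1.89 × 10^-1 M
Ka = [H+][A-]/[HA] = (1.58 × 10^-2)² / 1.89 × 10^-1 = 1.3 × 10^-3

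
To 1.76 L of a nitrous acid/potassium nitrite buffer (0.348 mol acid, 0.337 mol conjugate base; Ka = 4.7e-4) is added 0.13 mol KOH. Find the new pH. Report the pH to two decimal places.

After neutralization: n(HNO2) = 0.218 mol, n(NO2-) = 0.467 mol.
pKa = −log(4.7 × 10^-4) = 3.328
pH = pKa + log([A⁻]/[HA]) = 3.328 + log(0.467/0.218) = 3.328 +0.331

pH = 3.66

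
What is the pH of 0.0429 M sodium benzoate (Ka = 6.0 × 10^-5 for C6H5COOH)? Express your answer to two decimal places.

pH = 8.43

C6H5COO- is the conjugate base of the weak acid C6H5COOH.
Kb = Kw/Ka = 1.0×10^-14 / 6.0 × 10^-5 = 1.67 × 10^-10
Let x = [OH-] at equilibrium. Kb = x²/(0.0429 − x).
Neglecting x in the denominator: x = √(1.67 × 10^-10 × 0.0429) = 2.68 × 10^-6 M
pOH = 5.57, so pH = 14.00 − pOH = 8.43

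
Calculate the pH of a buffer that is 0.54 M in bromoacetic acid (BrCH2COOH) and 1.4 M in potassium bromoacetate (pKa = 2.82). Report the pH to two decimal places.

pH = 3.23

pH = pKa + log([A⁻]/[HA]) = 2.82 + log(1.4/0.54)
pH = 2.82 + (+0.414) = 3.23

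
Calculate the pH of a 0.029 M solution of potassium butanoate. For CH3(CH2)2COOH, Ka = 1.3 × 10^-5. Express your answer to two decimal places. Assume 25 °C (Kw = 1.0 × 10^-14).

CH3(CH2)2COO- is the conjugate base of the weak acid CH3(CH2)2COOH.
Kb = Kw/Ka = 1.0×10^-14 / 1.3 × 10^-5 = 7.69 × 10^-10
From the ICE table, Kb = [OH-]²/(0.029 − [OH-]) = 7.69 × 10^-10.
Since Kb ≪ C₀, [OH-] ≈ √(Kb·C₀) = 4.72 × 10^-6 M.
Check: 0.016% ionized — well under 5%, approximation valid.
pOH = 5.33, so pH = 14.00 − pOH = 8.67

pH = 8.67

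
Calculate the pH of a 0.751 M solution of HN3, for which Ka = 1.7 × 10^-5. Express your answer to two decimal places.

pH = 2.45

HN3 ⇌ N3- + H+
Ka = x²/(0.751 − x) = 1.7 × 10^-5
Assume x ≪ 0.751: x ≈ √(1.7 × 10^-5 × 0.751) = 3.57 × 10^-3 M
Check: 0.48% ionized — well under 5%, approximation valid.
pH = −log(3.57 × 10^-3) = 2.45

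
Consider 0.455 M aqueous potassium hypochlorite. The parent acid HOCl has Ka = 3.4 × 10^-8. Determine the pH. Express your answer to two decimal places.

OCl- is the conjugate base of the weak acid HOCl.
Kb = Kw/Ka = 1.0×10^-14 / 3.4 × 10^-8 = 2.94 × 10^-7
From the ICE table, Kb = [OH-]²/(0.455 − [OH-]) = 2.94 × 10^-7.
Neglecting [OH-] in the denominator: [OH-] = √(2.94 × 10^-7 × 0.455) = 3.66 × 10^-4 M
pOH = −log(3.66 × 10^-4) = 3.44; pH = 14.00 − 3.44 = 10.56

pH = 10.56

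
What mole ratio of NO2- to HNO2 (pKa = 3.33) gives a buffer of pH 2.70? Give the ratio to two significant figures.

ratio = 0.23

pH = pKa + log(r) ⇒ log(r) = 2.70 − 3.33 = -0.63
r = [NO2-]/[HNO2] = 10^(-0.63) = 0.234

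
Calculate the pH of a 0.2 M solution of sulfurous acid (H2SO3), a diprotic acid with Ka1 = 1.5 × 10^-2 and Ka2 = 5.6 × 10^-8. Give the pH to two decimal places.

pH = 1.32

Ka1 ≫ Ka2, so treat the first dissociation as the only significant source of H+.
Ka1 = x²/(0.2 − x) = 1.5 × 10^-2
Solving the quadratic: x = (−Ka1 + √(Ka1² + 4·Ka1·C₀))/2 = 4.78 × 10^-2 M
pH = −log(4.78 × 10^-2) = 1.32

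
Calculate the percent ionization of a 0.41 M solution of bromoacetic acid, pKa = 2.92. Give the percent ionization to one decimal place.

5.3%

BrCH2COOH ⇌ BrCH2COO- + H+; let x = [H+] at equilibrium.
Ka = 10^(−2.92) = 1.20 × 10^-3
Solve x² + 0.0012x − 0.000492 = 0 → x = 2.16 × 10^-2 M
% ionization = x/C₀ × 100% = 2.16 × 10^-2/0.41 × 100% = 5.3%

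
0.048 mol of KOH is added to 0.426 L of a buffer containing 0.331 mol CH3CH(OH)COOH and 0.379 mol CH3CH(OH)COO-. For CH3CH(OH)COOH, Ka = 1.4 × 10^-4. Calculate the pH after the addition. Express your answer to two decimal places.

pH = 4.03

After neutralization: n(CH3CH(OH)COOH) = 0.283 mol, n(CH3CH(OH)COO-) = 0.427 mol.
pKa = −log(1.4 × 10^-4) = 3.854
Henderson–Hasselbalch with mole ratio 0.427/0.283: pH = 3.854 + (+0.179)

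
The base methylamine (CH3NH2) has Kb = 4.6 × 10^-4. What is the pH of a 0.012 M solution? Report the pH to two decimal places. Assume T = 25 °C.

CH3NH2 + H2O ⇌ CH3NH3+ + OH-
Let x = [OH-] at equilibrium. Kb = x²/(0.012 − x).
Here C₀/Kb ≈ 26.1, so the small-x approximation fails. Use the quadratic:
x = [−0.00046 + √(0.00046² + 2.21e-05)]/2 = 2.13 × 10^-3 M
pOH = −log(2.13 × 10^-3) = 2.67; pH = 14.00 − 2.67 = 11.33

pH = 11.33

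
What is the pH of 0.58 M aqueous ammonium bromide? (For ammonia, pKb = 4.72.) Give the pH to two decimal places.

pH = 4.76

NH4+ is the conjugate acid of the weak base NH3.
Kb = 10^(−4.72) = 1.91 × 10^-5
Ka = Kw/Kb = 1.0×10^-14 / 1.91 × 10^-5 = 5.24 × 10^-10
Ka = x²/(0.58 − x) = 5.24 × 10^-10
Neglecting x in the denominator: x = √(5.24 × 10^-10 × 0.58) = 1.74 × 10^-5 M
Check: 0.003% ionized — well under 5%, approximation valid.
pH = −log[H+] = −log(1.74 × 10^-5) = 4.76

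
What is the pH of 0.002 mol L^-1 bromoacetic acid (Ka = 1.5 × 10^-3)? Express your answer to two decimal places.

BrCH2COOH ⇌ BrCH2COO- + H+
From the ICE table, Ka = [H+]²/(0.002 − [H+]) = 1.5 × 10^-3.
The 5% rule fails; solving [H+]² + Ka·[H+] − Ka·C₀ = 0 exactly:
[H+] = [−0.0015 + √(0.0015² + 1.2e-05)]/2 = 1.14 × 10^-3 M
pH = −log(1.14 × 10^-3) = 2.94

pH = 2.94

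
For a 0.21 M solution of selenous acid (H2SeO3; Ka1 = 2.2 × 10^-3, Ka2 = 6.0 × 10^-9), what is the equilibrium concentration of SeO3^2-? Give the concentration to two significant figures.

First ionization gives [H+] ≈ [HSeO3-] = 2.04 × 10^-2 M.
Second step: Ka2 = [H+][SeO3^2-]/[HSeO3-] ≈ [SeO3^2-] (since [H+] ≈ [HSeO3-]).
So [SeO3^2-] ≈ Ka2.

6.0 × 10^-9 M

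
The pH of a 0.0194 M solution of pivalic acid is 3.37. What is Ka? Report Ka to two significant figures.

Ka = 9.6 × 10^-6

[H+] = 10^(-3.37) = 4.27 × 10^-4 M
At equilibrium [HA] = 0.0194 − 4.27 × 10^-4 = 1.90 × 10^-2 M
Ka = [H+][A-]/[HA] = (4.27 × 10^-4)² / 1.90 × 10^-2 = 9.6 × 10^-6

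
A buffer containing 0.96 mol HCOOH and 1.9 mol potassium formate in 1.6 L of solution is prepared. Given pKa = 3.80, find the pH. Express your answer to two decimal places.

Using pH = pKa + log([base]/[acid]) with [base]/[acid] = 1.9/0.96:
pH = 3.80 + (+0.296) = 4.10

pH = 4.10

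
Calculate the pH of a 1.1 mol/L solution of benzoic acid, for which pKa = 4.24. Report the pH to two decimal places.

pH = 2.10

C6H5COOH ⇌ C6H5COO- + H+
Ka = 10^(−4.24) = 5.75 × 10^-5
From the ICE table, Ka = [H+]²/(1.1 − [H+]) = 5.75 × 10^-5.
Neglecting [H+] in the denominator: [H+] = √(5.75 × 10^-5 × 1.1) = 7.95 × 10^-3 M
pH = −log(7.95 × 10^-3) = 2.10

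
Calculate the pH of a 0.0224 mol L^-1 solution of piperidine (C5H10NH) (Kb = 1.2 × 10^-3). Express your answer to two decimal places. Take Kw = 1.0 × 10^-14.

pH = 11.66

C5H10NH + H2O ⇌ C5H10NH2+ + OH-
Let x = [OH-] at equilibrium. Kb = x²/(0.0224 − x).
The 5% rule fails; solving x² + Kb·x − Kb·C₀ = 0 exactly:
x = [−0.0012 + √(0.0012² + 0.000108)]/2 = 4.62 × 10^-3 M
pOH = −log(4.62 × 10^-3) = 2.34; pH = 14.00 − 2.34 = 11.66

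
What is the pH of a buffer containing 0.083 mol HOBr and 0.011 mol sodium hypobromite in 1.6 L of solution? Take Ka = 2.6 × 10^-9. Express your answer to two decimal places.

pKa = −log(2.6 × 10^-9) = 8.585
Using pH = pKa + log([base]/[acid]) with [base]/[acid] = 0.011/0.083:
pH = 8.585 + (-0.878) = 7.71

pH = 7.71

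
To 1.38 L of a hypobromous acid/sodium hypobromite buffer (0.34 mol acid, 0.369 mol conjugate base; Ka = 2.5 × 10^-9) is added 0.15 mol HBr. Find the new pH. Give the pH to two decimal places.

Added H+ converts OBr- to HOBr: HOBr → 0.49 mol, OBr- → 0.219 mol.
pKa = −log(2.5 × 10^-9) = 8.602
pH = pKa + log([A⁻]/[HA]) = 8.602 + log(0.219/0.49) = 8.602 -0.350

pH = 8.25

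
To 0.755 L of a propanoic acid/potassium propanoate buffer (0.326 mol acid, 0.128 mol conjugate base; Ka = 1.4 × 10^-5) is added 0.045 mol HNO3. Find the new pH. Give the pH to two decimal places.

Added H+ converts CH3CH2COO- to CH3CH2COOH: CH3CH2COOH → 0.371 mol, CH3CH2COO- → 0.083 mol.
pKa = −log(1.4 × 10^-5) = 4.854
pH = pKa + log(n_CH3CH2COO-/n_CH3CH2COOH) = 4.854 + log(0.083/0.371) = 4.854 + (-0.650)

pH = 4.20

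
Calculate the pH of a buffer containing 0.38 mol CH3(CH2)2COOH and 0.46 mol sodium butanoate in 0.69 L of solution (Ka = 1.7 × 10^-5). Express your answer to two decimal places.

pKa = −log(1.7 × 10^-5) = 4.770
Henderson–Hasselbalch: pH = pKa + log([CH3(CH2)2COO-]/[CH3(CH2)2COOH]) = 4.770 + log(0.46/0.38)
pH = 4.770 + (+0.083) = 4.85

pH = 4.85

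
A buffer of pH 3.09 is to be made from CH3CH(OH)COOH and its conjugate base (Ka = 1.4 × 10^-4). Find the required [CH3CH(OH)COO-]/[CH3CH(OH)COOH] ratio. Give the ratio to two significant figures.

pKa = -log(1.4 × 10^-4) = 3.854
pH = pKa + log(r) ⇒ log(r) = 3.09 − 3.854 = -0.764
r = [CH3CH(OH)COO-]/[CH3CH(OH)COOH] = 10^(-0.764) = 0.172

ratio = 0.17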